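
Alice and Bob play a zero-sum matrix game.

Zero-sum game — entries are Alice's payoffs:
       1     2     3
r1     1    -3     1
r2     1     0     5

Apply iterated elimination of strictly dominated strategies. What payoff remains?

0

Column 3 is strictly dominated by 2 for Bob (-3<1, 0<5); eliminate 3.
Column 1 is strictly dominated by 2 for Bob (-3<1, 0<1); eliminate 1.
Row r1 is strictly dominated by row r2 (0>-3); eliminate r1.
Only (r2, 2) remains, with payoff 0.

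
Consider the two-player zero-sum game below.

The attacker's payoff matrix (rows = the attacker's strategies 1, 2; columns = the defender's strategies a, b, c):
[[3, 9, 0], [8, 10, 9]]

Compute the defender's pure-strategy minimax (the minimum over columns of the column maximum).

The worst case (largest entry) in each column is a: 8, b: 10, c: 9.
The best (smallest) of these is 8.

8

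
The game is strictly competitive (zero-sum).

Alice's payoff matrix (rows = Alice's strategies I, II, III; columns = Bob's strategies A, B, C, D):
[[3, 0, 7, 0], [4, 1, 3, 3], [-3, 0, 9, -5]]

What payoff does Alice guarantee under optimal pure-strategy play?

Row minima: 0, 1, -5 → Alice's maximin is 1.
Column maxima: 4, 1, 9, 3 → Bob's minimax is 1.
They coincide at (II, B), so the value is 1.

1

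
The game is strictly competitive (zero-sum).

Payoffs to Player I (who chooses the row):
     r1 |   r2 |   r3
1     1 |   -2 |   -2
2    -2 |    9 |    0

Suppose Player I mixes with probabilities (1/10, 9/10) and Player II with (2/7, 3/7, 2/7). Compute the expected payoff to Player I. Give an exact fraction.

199/70

Against (2/7, 3/7, 2/7), each row's expected payoff is 1: -8/7; 2: 23/7.
Taking the (1/10, 9/10)-weighted average: (1/10)·(-8/7) + (9/10)·(23/7) = 199/70.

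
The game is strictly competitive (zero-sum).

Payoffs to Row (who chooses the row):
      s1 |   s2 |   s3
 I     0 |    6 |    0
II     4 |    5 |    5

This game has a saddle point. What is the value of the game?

4

Row minima: 0, 4 → Row's maximin is 4.
Column maxima: 4, 6, 5 → Column's minimax is 4.
They coincide at (II, s1), so the value is 4.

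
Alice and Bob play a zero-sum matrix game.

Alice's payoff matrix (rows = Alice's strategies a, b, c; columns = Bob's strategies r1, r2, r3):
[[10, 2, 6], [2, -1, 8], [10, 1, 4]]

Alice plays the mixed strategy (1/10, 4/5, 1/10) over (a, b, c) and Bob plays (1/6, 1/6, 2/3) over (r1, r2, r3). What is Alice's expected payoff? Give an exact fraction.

109/20

Against (1/6, 1/6, 2/3), each row's expected payoff is a: 6; b: 11/2; c: 9/2.
Taking the (1/10, 4/5, 1/10)-weighted average: (1/10)·(6) + (4/5)·(11/2) + (1/10)·(9/2) = 109/20.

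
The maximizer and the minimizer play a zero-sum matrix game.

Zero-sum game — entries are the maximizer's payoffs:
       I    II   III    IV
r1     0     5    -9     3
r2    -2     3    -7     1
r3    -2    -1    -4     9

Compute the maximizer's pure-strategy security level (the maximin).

The worst-case payoff for each row is r1: -9, r2: -7, r3: -4.
The best of these is -4.

-4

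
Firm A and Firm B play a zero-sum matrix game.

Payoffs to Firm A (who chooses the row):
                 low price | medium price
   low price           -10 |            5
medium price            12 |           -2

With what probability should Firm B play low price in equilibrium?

Row minima are -10 and -2, so Firm A's maximin is -2; column maxima are 12 and 5, so Firm B's minimax is 5. These differ, so the equilibrium is in mixed strategies.
Let Firm B play low price with probability q. Firm A is indifferent when −10q + 5(1−q) = 12q − 2(1−q), giving q = 7/29.

7/29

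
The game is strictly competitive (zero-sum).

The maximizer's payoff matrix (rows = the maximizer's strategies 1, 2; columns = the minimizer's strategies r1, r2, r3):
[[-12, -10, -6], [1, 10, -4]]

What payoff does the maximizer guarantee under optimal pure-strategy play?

Row minima: -12, -4 → the maximizer's maximin is -4.
Column maxima: 1, 10, -4 → the minimizer's minimax is -4.
They coincide at (2, r3), so the value is -4.

-4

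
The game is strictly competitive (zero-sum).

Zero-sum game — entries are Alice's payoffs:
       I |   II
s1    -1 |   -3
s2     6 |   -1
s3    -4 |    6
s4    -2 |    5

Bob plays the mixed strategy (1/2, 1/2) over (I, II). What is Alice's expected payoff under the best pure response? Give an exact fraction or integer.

s1: (-1)·(1/2) + (-3)·(1/2) = -2.
s2: (6)·(1/2) + (-1)·(1/2) = 5/2.
s3: (-4)·(1/2) + (6)·(1/2) = 1.
s4: (-2)·(1/2) + (5)·(1/2) = 3/2.
The best pure response is s2 with expected payoff 5/2.

5/2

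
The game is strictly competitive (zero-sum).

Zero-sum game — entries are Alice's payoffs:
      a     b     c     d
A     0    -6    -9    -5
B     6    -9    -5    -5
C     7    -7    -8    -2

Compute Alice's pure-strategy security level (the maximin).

The worst-case payoff for each row is A: -9, B: -9, C: -8.
The best of these is -8.

-8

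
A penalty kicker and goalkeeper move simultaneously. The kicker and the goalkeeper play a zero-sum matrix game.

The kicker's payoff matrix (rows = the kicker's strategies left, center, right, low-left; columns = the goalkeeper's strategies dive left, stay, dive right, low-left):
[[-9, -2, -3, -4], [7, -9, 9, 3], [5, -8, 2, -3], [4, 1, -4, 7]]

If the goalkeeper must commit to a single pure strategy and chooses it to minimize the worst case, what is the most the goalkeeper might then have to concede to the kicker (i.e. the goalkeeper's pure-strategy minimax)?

1

The worst case (largest entry) in each column is dive left: 7, stay: 1, dive right: 9, low-left: 7.
The best (smallest) of these is 1.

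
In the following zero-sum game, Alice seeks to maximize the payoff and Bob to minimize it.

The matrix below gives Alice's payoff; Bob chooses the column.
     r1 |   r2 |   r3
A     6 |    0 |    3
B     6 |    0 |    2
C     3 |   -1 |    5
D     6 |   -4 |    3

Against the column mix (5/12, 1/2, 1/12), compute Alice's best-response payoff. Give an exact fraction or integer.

A: (6)·(5/12) + (0)·(1/2) + (3)·(1/12) = 11/4.
B: (6)·(5/12) + (0)·(1/2) + (2)·(1/12) = 8/3.
C: (3)·(5/12) + (-1)·(1/2) + (5)·(1/12) = 7/6.
D: (6)·(5/12) + (-4)·(1/2) + (3)·(1/12) = 3/4.
The best pure response is A with expected payoff 11/4.

11/4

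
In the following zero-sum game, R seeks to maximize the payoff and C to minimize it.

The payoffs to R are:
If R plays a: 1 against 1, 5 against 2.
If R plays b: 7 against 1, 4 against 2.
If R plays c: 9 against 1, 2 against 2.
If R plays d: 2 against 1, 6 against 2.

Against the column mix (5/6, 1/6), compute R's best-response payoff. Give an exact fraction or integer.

47/6

a: (1)·(5/6) + (5)·(1/6) = 5/3.
b: (7)·(5/6) + (4)·(1/6) = 13/2.
c: (9)·(5/6) + (2)·(1/6) = 47/6.
d: (2)·(5/6) + (6)·(1/6) = 8/3.
The best pure response is c with expected payoff 47/6.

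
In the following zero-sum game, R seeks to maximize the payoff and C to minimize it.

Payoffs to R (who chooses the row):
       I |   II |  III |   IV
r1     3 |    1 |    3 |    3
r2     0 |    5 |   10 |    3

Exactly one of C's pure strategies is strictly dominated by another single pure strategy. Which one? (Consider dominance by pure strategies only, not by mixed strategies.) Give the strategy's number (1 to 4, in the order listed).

C prefers columns that give R less. Compare III with II: 1 < 3, 5 < 10.
So II strictly dominates III for C; III is strictly dominated.

3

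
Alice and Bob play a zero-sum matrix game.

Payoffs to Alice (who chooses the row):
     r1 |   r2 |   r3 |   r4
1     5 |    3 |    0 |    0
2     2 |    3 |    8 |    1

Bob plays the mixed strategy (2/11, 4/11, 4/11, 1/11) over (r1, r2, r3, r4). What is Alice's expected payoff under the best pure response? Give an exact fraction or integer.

49/11

1: (5)·(2/11) + (3)·(4/11) + (0)·(4/11) + (0)·(1/11) = 2.
2: (2)·(2/11) + (3)·(4/11) + (8)·(4/11) + (1)·(1/11) = 49/11.
The best pure response is 2 with expected payoff 49/11.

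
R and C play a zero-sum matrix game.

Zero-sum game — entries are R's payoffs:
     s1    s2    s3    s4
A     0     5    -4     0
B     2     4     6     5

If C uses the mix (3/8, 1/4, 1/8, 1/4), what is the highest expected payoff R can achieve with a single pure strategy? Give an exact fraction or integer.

A: (0)·(3/8) + (5)·(1/4) + (-4)·(1/8) + (0)·(1/4) = 3/4.
B: (2)·(3/8) + (4)·(1/4) + (6)·(1/8) + (5)·(1/4) = 15/4.
The best pure response is B with expected payoff 15/4.

15/4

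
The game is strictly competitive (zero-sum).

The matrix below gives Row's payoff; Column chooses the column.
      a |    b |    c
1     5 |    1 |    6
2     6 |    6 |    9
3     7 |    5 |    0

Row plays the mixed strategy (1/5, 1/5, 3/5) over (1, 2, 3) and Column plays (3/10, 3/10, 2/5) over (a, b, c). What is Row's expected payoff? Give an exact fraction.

Against (3/10, 3/10, 2/5), each row's expected payoff is 1: 21/5; 2: 36/5; 3: 18/5.
Taking the (1/5, 1/5, 3/5)-weighted average: (1/5)·(21/5) + (1/5)·(36/5) + (3/5)·(18/5) = 111/25.

111/25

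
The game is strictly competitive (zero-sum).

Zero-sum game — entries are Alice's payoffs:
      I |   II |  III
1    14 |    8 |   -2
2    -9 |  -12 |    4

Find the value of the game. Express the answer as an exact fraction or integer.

Column I is strictly dominated by II for Bob (it gives Alice more in every row).
The remaining 2×2 game on (1, 2) × (II, III) has no saddle point. Let Alice play 1 with probability p; indifference gives 8p − 12(1−p) = −2p + 4(1−p), so p = 8/13.
Similarly Bob's optimal q on II is 3/13, and the value is 8·(3/13) + (-2)·(10/13) = 4/13.

4/13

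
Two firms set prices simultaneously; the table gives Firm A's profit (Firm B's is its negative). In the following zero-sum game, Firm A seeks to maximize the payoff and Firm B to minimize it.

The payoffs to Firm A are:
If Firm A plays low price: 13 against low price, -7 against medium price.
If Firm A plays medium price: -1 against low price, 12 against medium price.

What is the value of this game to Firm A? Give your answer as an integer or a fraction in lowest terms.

Row minima are -7 and -1, so Firm A's maximin is -1; column maxima are 13 and 12, so Firm B's minimax is 12. These differ, so the equilibrium is in mixed strategies.
Let Firm A play low price with probability p. Firm B is indifferent when 13p − (1−p) = −7p + 12(1−p), giving p = 13/33.
Let Firm B play low price with probability q. Firm A is indifferent when 13q − 7(1−q) = −q + 12(1−q), giving q = 19/33.
The value is 13·(19/33) + (-7)·(14/33) = 149/33.

149/33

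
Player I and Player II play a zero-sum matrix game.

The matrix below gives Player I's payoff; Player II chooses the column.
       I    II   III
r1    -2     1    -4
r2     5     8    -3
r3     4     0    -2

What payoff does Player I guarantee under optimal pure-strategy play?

-2

Row minima: -4, -3, -2 → Player I's maximin is -2.
Column maxima: 5, 8, -2 → Player II's minimax is -2.
They coincide at (r3, III), so the value is -2.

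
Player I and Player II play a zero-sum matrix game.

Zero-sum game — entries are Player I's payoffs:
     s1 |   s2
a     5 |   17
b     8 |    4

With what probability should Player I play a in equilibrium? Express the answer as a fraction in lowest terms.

1/4

Row minima are 5 and 4, so Player I's maximin is 5; column maxima are 8 and 17, so Player II's minimax is 8. These differ, so the equilibrium is in mixed strategies.
Let Player I play a with probability p. Player II is indifferent when 5p + 8(1−p) = 17p + 4(1−p), giving p = 1/4.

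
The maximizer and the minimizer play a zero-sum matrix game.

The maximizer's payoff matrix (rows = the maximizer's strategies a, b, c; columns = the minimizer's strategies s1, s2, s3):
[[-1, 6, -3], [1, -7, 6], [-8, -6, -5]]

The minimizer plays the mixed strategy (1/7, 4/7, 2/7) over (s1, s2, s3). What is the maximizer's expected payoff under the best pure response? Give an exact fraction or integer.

17/7

a: (-1)·(1/7) + (6)·(4/7) + (-3)·(2/7) = 17/7.
b: (1)·(1/7) + (-7)·(4/7) + (6)·(2/7) = -15/7.
c: (-8)·(1/7) + (-6)·(4/7) + (-5)·(2/7) = -6.
The best pure response is a with expected payoff 17/7.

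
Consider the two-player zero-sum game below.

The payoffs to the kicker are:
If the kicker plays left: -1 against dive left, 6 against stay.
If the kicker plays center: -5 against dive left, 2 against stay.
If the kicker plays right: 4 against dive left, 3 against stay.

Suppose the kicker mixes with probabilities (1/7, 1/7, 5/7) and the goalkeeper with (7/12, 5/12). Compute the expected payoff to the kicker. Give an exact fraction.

Against (7/12, 5/12), each row's expected payoff is left: 23/12; center: -25/12; right: 43/12.
Taking the (1/7, 1/7, 5/7)-weighted average: (1/7)·(23/12) + (1/7)·(-25/12) + (5/7)·(43/12) = 71/28.

71/28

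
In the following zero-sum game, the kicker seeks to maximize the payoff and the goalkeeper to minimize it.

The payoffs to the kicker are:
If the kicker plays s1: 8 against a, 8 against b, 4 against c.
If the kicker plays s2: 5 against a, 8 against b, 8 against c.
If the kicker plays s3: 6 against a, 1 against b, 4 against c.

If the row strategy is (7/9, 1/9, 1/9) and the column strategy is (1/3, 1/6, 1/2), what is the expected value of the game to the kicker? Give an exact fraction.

Against (1/3, 1/6, 1/2), each row's expected payoff is s1: 6; s2: 7; s3: 25/6.
Taking the (7/9, 1/9, 1/9)-weighted average: (7/9)·(6) + (1/9)·(7) + (1/9)·(25/6) = 319/54.

319/54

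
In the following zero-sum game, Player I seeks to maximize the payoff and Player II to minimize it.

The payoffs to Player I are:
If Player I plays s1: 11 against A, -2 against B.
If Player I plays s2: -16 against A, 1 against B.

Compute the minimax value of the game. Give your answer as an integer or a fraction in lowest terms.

Row minima are -2 and -16, so Player I's maximin is -2; column maxima are 11 and 1, so Player II's minimax is 1. These differ, so the equilibrium is in mixed strategies.
Let Player I play s1 with probability p. Player II is indifferent when 11p − 16(1−p) = −2p + (1−p), giving p = 17/30.
Let Player II play A with probability q. Player I is indifferent when 11q − 2(1−q) = −16q + (1−q), giving q = 1/10.
The value is 11·(1/10) + (-2)·(9/10) = -7/10.

-7/10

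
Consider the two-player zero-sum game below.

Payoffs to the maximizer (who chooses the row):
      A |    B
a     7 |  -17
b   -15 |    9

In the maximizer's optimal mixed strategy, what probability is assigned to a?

Row minima are -17 and -15, so the maximizer's maximin is -15; column maxima are 7 and 9, so the minimizer's minimax is 7. These differ, so the equilibrium is in mixed strategies.
Let the maximizer play a with probability p. The minimizer is indifferent when 7p − 15(1−p) = −17p + 9(1−p), giving p = 1/2.

1/2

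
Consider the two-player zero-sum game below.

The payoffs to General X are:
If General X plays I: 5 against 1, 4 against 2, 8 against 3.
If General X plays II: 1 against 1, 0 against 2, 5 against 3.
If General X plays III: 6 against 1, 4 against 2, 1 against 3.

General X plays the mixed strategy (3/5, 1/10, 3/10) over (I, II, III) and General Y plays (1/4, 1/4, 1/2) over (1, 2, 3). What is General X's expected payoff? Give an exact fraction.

197/40

Against (1/4, 1/4, 1/2), each row's expected payoff is I: 25/4; II: 11/4; III: 3.
Taking the (3/5, 1/10, 3/10)-weighted average: (3/5)·(25/4) + (1/10)·(11/4) + (3/10)·(3) = 197/40.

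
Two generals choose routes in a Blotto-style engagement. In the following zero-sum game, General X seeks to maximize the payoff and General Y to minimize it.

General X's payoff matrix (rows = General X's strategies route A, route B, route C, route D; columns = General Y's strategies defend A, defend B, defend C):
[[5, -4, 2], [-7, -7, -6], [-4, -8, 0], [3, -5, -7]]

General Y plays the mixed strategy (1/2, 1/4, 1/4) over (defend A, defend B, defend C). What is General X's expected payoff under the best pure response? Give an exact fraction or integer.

route A: (5)·(1/2) + (-4)·(1/4) + (2)·(1/4) = 2.
route B: (-7)·(1/2) + (-7)·(1/4) + (-6)·(1/4) = -27/4.
route C: (-4)·(1/2) + (-8)·(1/4) + (0)·(1/4) = -4.
route D: (3)·(1/2) + (-5)·(1/4) + (-7)·(1/4) = -3/2.
The best pure response is route A with expected payoff 2.

2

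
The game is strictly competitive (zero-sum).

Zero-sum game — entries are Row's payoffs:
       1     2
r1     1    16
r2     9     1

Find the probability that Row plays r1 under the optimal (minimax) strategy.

Row minima are 1 and 1, so Row's maximin is 1; column maxima are 9 and 16, so Column's minimax is 9. These differ, so the equilibrium is in mixed strategies.
Let Row play r1 with probability p. Column is indifferent when p + 9(1−p) = 16p + (1−p), giving p = 8/23.

8/23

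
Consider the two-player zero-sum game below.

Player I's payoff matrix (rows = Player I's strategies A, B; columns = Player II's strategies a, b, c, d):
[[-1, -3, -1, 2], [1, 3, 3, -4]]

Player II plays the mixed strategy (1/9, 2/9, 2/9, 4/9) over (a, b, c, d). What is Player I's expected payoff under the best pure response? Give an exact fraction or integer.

-1/9

A: (-1)·(1/9) + (-3)·(2/9) + (-1)·(2/9) + (2)·(4/9) = -1/9.
B: (1)·(1/9) + (3)·(2/9) + (3)·(2/9) + (-4)·(4/9) = -1/3.
The best pure response is A with expected payoff -1/9.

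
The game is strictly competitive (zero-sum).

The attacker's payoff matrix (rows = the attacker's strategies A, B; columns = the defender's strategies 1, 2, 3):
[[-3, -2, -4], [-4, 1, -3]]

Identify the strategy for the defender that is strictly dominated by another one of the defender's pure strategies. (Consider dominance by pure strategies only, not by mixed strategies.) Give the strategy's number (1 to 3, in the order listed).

The defender prefers columns that give the attacker less. Compare 2 with 1: -3 < -2, -4 < 1.
So 1 strictly dominates 2 for the defender; 2 is strictly dominated.

2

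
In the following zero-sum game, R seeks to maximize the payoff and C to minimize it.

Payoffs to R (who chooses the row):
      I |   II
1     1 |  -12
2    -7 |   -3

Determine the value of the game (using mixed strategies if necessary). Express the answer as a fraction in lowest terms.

Row minima are -12 and -7, so R's maximin is -7; column maxima are 1 and -3, so C's minimax is -3. These differ, so the equilibrium is in mixed strategies.
Let R play 1 with probability p. C is indifferent when p − 7(1−p) = −12p − 3(1−p), giving p = 4/17.
Let C play I with probability q. R is indifferent when q − 12(1−q) = −7q − 3(1−q), giving q = 9/17.
The value is 1·(9/17) + (-12)·(8/17) = -87/17.

-87/17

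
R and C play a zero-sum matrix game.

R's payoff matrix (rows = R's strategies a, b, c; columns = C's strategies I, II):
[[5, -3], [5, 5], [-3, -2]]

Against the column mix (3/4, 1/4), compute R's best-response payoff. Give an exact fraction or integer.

5

a: (5)·(3/4) + (-3)·(1/4) = 3.
b: (5)·(3/4) + (5)·(1/4) = 5.
c: (-3)·(3/4) + (-2)·(1/4) = -11/4.
The best pure response is b with expected payoff 5.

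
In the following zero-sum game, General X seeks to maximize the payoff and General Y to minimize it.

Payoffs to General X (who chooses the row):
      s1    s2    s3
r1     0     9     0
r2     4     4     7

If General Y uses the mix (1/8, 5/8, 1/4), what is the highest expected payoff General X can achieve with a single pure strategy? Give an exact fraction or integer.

45/8

r1: (0)·(1/8) + (9)·(5/8) + (0)·(1/4) = 45/8.
r2: (4)·(1/8) + (4)·(5/8) + (7)·(1/4) = 19/4.
The best pure response is r1 with expected payoff 45/8.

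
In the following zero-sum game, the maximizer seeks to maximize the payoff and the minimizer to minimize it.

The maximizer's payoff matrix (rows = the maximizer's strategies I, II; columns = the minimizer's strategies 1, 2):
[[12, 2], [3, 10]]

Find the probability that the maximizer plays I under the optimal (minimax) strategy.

Row minima are 2 and 3, so the maximizer's maximin is 3; column maxima are 12 and 10, so the minimizer's minimax is 10. These differ, so the equilibrium is in mixed strategies.
Let the maximizer play I with probability p. The minimizer is indifferent when 12p + 3(1−p) = 2p + 10(1−p), giving p = 7/17.

7/17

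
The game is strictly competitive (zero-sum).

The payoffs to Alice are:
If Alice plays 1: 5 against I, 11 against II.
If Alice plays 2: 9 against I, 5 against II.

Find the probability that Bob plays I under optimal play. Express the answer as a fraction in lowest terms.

Row minima are 5 and 5, so Alice's maximin is 5; column maxima are 9 and 11, so Bob's minimax is 9. These differ, so the equilibrium is in mixed strategies.
Let Bob play I with probability q. Alice is indifferent when 5q + 11(1−q) = 9q + 5(1−q), giving q = 3/5.

3/5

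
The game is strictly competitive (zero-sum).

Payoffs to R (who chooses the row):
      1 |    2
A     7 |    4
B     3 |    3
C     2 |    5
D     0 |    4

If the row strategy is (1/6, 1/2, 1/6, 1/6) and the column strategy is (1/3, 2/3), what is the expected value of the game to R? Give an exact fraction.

Against (1/3, 2/3), each row's expected payoff is A: 5; B: 3; C: 4; D: 8/3.
Taking the (1/6, 1/2, 1/6, 1/6)-weighted average: (1/6)·(5) + (1/2)·(3) + (1/6)·(4) + (1/6)·(8/3) = 31/9.

31/9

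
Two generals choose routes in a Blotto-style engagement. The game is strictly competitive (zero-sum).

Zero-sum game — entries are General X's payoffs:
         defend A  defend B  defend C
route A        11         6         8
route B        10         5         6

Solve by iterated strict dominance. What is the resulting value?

6

Column defend C is strictly dominated by defend B for General Y (6<8, 5<6); eliminate defend C.
Column defend A is strictly dominated by defend B for General Y (6<11, 5<10); eliminate defend A.
Row route B is strictly dominated by row route A (6>5); eliminate route B.
Only (route A, defend B) remains, with payoff 6.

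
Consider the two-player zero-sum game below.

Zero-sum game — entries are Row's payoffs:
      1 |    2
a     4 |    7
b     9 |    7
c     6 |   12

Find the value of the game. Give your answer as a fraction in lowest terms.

Row a is strictly dominated by row c, so Row never plays it.
The remaining 2×2 game on (b, c) × (1, 2) has no saddle point. Let Row play b with probability p; indifference gives 9p + 6(1−p) = 7p + 12(1−p), so p = 3/4.
Similarly Column's optimal q on 1 is 5/8, and the value is 9·(5/8) + (7)·(3/8) = 33/4.

33/4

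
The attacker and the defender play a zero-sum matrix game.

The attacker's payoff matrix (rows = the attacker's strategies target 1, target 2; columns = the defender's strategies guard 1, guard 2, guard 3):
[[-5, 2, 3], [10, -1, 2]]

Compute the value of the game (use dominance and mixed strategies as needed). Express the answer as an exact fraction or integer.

5/6

Column guard 3 is strictly dominated by guard 2 for the defender (it gives the attacker more in every row).
The remaining 2×2 game on (target 1, target 2) × (guard 1, guard 2) has no saddle point. Let the attacker play target 1 with probability p; indifference gives −5p + 10(1−p) = 2p − (1−p), so p = 11/18.
Similarly the defender's optimal q on guard 1 is 1/6, and the value is -5·(1/6) + (2)·(5/6) = 5/6.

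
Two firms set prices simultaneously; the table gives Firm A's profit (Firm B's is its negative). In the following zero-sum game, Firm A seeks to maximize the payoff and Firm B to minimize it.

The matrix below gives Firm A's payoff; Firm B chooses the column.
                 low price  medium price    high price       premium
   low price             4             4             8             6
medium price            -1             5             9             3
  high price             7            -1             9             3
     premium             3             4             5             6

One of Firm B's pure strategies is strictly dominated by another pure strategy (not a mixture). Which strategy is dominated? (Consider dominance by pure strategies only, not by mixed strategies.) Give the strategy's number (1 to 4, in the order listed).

Firm B prefers columns that give Firm A less. Compare high price with low price: 4 < 8, -1 < 9, 7 < 9, 3 < 5.
So low price strictly dominates high price for Firm B; high price is strictly dominated.

3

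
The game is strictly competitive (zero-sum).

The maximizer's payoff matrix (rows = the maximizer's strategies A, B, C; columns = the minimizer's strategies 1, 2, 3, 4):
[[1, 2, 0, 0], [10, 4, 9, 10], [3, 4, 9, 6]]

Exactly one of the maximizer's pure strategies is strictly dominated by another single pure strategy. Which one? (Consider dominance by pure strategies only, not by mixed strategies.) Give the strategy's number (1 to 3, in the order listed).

1

Compare A with B: 10 > 1, 4 > 2, 9 > 0, 10 > 0.
So B strictly dominates A for the maximizer; A is strictly dominated.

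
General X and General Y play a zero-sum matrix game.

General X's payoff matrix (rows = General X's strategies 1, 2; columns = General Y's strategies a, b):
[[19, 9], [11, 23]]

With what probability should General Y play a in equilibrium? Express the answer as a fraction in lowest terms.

7/11

Row minima are 9 and 11, so General X's maximin is 11; column maxima are 19 and 23, so General Y's minimax is 19. These differ, so the equilibrium is in mixed strategies.
Let General Y play a with probability q. General X is indifferent when 19q + 9(1−q) = 11q + 23(1−q), giving q = 7/11.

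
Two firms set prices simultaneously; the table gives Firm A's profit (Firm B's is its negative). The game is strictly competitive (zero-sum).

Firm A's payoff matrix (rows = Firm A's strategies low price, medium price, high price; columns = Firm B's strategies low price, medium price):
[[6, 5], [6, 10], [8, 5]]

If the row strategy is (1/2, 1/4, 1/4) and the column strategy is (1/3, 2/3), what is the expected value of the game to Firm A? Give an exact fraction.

19/3

Against (1/3, 2/3), each row's expected payoff is low price: 16/3; medium price: 26/3; high price: 6.
Taking the (1/2, 1/4, 1/4)-weighted average: (1/2)·(16/3) + (1/4)·(26/3) + (1/4)·(6) = 19/3.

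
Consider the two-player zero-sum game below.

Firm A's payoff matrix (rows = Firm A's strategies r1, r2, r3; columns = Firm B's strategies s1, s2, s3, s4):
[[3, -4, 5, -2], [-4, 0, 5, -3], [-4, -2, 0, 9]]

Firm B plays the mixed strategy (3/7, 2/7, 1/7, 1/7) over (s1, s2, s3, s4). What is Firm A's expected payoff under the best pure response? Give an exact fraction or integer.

r1: (3)·(3/7) + (-4)·(2/7) + (5)·(1/7) + (-2)·(1/7) = 4/7.
r2: (-4)·(3/7) + (0)·(2/7) + (5)·(1/7) + (-3)·(1/7) = -10/7.
r3: (-4)·(3/7) + (-2)·(2/7) + (0)·(1/7) + (9)·(1/7) = -1.
The best pure response is r1 with expected payoff 4/7.

4/7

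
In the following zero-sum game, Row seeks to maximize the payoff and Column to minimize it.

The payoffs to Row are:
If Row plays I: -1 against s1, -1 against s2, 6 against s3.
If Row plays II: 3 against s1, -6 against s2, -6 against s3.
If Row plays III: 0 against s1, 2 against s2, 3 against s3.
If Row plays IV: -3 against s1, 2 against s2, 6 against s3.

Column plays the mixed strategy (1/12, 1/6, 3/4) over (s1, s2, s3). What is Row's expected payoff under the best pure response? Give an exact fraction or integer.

I: (-1)·(1/12) + (-1)·(1/6) + (6)·(3/4) = 17/4.
II: (3)·(1/12) + (-6)·(1/6) + (-6)·(3/4) = -21/4.
III: (0)·(1/12) + (2)·(1/6) + (3)·(3/4) = 31/12.
IV: (-3)·(1/12) + (2)·(1/6) + (6)·(3/4) = 55/12.
The best pure response is IV with expected payoff 55/12.

55/12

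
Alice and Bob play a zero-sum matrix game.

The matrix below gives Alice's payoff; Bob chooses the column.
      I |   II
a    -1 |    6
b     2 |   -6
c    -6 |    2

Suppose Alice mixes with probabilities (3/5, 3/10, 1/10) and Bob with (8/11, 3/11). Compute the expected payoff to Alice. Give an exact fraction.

6/55

Against (8/11, 3/11), each row's expected payoff is a: 10/11; b: -2/11; c: -42/11.
Taking the (3/5, 3/10, 1/10)-weighted average: (3/5)·(10/11) + (3/10)·(-2/11) + (1/10)·(-42/11) = 6/55.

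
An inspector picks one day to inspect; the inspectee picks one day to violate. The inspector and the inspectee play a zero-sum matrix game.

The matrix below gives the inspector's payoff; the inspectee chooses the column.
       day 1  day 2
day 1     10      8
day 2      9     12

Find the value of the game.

Row minima are 8 and 9, so the inspector's maximin is 9; column maxima are 10 and 12, so the inspectee's minimax is 10. These differ, so the equilibrium is in mixed strategies.
Let the inspector play day 1 with probability p. The inspectee is indifferent when 10p + 9(1−p) = 8p + 12(1−p), giving p = 3/5.
Let the inspectee play day 1 with probability q. The inspector is indifferent when 10q + 8(1−q) = 9q + 12(1−q), giving q = 4/5.
The value is 10·(4/5) + (8)·(1/5) = 48/5.

48/5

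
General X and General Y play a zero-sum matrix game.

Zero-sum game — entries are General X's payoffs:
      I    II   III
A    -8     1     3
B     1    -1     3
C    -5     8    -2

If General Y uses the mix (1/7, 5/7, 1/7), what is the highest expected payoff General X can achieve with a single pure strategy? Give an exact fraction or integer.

33/7

A: (-8)·(1/7) + (1)·(5/7) + (3)·(1/7) = 0.
B: (1)·(1/7) + (-1)·(5/7) + (3)·(1/7) = -1/7.
C: (-5)·(1/7) + (8)·(5/7) + (-2)·(1/7) = 33/7.
The best pure response is C with expected payoff 33/7.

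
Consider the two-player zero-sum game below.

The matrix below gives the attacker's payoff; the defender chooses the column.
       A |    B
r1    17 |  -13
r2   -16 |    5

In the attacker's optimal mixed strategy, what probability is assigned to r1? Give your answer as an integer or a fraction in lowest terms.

7/17

Row minima are -13 and -16, so the attacker's maximin is -13; column maxima are 17 and 5, so the defender's minimax is 5. These differ, so the equilibrium is in mixed strategies.
Let the attacker play r1 with probability p. The defender is indifferent when 17p − 16(1−p) = −13p + 5(1−p), giving p = 7/17.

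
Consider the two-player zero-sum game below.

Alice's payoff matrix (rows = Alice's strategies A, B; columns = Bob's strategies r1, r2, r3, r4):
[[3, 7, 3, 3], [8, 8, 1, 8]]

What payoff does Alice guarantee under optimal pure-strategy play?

3

Row minima: 3, 1 → Alice's maximin is 3.
Column maxima: 8, 8, 3, 8 → Bob's minimax is 3.
They coincide at (A, r3), so the value is 3.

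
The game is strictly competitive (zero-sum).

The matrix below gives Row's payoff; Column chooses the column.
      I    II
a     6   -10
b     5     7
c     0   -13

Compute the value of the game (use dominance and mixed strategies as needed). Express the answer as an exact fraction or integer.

46/9

Row c is strictly dominated by row a, so Row never plays it.
The remaining 2×2 game on (a, b) × (I, II) has no saddle point. Let Row play a with probability p; indifference gives 6p + 5(1−p) = −10p + 7(1−p), so p = 1/9.
Similarly Column's optimal q on I is 17/18, and the value is 6·(17/18) + (-10)·(1/18) = 46/9.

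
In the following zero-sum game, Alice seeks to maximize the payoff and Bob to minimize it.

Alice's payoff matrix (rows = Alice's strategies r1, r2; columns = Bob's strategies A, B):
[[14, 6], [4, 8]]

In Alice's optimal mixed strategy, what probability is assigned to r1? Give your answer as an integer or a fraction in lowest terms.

1/3

Row minima are 6 and 4, so Alice's maximin is 6; column maxima are 14 and 8, so Bob's minimax is 8. These differ, so the equilibrium is in mixed strategies.
Let Alice play r1 with probability p. Bob is indifferent when 14p + 4(1−p) = 6p + 8(1−p), giving p = 1/3.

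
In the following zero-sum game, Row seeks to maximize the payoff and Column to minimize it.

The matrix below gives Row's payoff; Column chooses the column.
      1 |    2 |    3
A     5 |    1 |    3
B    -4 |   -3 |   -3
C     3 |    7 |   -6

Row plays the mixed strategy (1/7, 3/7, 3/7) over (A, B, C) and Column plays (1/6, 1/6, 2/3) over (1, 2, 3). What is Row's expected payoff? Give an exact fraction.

Against (1/6, 1/6, 2/3), each row's expected payoff is A: 3; B: -19/6; C: -7/3.
Taking the (1/7, 3/7, 3/7)-weighted average: (1/7)·(3) + (3/7)·(-19/6) + (3/7)·(-7/3) = -27/14.

-27/14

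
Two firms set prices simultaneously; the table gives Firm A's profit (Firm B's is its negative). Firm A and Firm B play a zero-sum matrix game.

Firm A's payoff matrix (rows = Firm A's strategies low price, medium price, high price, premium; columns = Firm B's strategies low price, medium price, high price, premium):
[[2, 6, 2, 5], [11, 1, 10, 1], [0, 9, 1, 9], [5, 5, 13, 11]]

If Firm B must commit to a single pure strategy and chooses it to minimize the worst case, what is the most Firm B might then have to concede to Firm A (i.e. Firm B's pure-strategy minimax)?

The worst case (largest entry) in each column is low price: 11, medium price: 9, high price: 13, premium: 11.
The best (smallest) of these is 9.

9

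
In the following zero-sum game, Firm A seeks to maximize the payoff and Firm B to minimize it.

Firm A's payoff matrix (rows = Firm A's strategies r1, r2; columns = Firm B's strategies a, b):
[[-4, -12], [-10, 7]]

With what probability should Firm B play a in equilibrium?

19/25

Row minima are -12 and -10, so Firm A's maximin is -10; column maxima are -4 and 7, so Firm B's minimax is -4. These differ, so the equilibrium is in mixed strategies.
Let Firm B play a with probability q. Firm A is indifferent when −4q − 12(1−q) = −10q + 7(1−q), giving q = 19/25.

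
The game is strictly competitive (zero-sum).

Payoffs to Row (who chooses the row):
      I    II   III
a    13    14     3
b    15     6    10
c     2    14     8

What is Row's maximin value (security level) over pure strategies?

6

The worst-case payoff for each row is a: 3, b: 6, c: 2.
The best of these is 6.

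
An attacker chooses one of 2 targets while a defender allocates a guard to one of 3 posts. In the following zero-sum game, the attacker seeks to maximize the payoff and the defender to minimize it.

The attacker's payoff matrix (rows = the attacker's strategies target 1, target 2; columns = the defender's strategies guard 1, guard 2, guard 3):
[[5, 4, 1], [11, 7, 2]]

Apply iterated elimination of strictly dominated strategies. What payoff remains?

Column guard 2 is strictly dominated by guard 3 for the defender (1<4, 2<7); eliminate guard 2.
Row target 1 is strictly dominated by row target 2 (11>5, 2>1); eliminate target 1.
Column guard 1 is strictly dominated by guard 3 for the defender (2<11); eliminate guard 1.
Only (target 2, guard 3) remains, with payoff 2.

2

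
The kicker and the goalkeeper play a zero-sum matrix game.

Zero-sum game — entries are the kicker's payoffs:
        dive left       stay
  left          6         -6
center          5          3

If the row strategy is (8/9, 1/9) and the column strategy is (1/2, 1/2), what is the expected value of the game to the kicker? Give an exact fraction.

4/9

Against (1/2, 1/2), each row's expected payoff is left: 0; center: 4.
Taking the (8/9, 1/9)-weighted average: (8/9)·(0) + (1/9)·(4) = 4/9.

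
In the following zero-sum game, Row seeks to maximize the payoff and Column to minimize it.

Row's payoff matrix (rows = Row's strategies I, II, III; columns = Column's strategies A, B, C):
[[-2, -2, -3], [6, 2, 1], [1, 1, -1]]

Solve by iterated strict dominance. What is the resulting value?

1

Column B is strictly dominated by C for Column (-3<-2, 1<2, -1<1); eliminate B.
Column A is strictly dominated by C for Column (-3<-2, 1<6, -1<1); eliminate A.
Row I is strictly dominated by row II (1>-3); eliminate I.
Row III is strictly dominated by row II (1>-1); eliminate III.
Only (II, C) remains, with payoff 1.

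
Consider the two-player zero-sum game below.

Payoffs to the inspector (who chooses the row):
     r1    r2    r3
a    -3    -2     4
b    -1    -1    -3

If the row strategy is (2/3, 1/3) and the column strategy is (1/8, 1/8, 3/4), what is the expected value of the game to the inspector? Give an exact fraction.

Against (1/8, 1/8, 3/4), each row's expected payoff is a: 19/8; b: -5/2.
Taking the (2/3, 1/3)-weighted average: (2/3)·(19/8) + (1/3)·(-5/2) = 3/4.

3/4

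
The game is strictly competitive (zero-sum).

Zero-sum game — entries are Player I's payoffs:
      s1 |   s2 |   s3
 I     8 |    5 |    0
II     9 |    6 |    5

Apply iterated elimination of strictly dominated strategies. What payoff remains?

Column s1 is strictly dominated by s2 for Player II (5<8, 6<9); eliminate s1.
Row I is strictly dominated by row II (6>5, 5>0); eliminate I.
Column s2 is strictly dominated by s3 for Player II (5<6); eliminate s2.
Only (II, s3) remains, with payoff 5.

5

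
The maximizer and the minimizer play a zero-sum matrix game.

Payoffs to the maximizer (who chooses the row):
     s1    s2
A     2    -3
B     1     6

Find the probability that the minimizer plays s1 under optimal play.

Row minima are -3 and 1, so the maximizer's maximin is 1; column maxima are 2 and 6, so the minimizer's minimax is 2. These differ, so the equilibrium is in mixed strategies.
Let the minimizer play s1 with probability q. The maximizer is indifferent when 2q − 3(1−q) = q + 6(1−q), giving q = 9/10.

9/10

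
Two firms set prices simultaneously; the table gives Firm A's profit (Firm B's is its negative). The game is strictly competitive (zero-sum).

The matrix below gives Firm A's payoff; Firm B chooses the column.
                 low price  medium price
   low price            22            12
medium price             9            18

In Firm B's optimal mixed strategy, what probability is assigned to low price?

6/19

Row minima are 12 and 9, so Firm A's maximin is 12; column maxima are 22 and 18, so Firm B's minimax is 18. These differ, so the equilibrium is in mixed strategies.
Let Firm B play low price with probability q. Firm A is indifferent when 22q + 12(1−q) = 9q + 18(1−q), giving q = 6/19.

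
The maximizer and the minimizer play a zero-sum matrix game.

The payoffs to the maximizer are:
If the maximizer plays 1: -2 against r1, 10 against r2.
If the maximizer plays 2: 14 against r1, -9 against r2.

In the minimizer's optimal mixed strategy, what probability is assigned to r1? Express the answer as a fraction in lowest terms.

Row minima are -2 and -9, so the maximizer's maximin is -2; column maxima are 14 and 10, so the minimizer's minimax is 10. These differ, so the equilibrium is in mixed strategies.
Let the minimizer play r1 with probability q. The maximizer is indifferent when −2q + 10(1−q) = 14q − 9(1−q), giving q = 19/35.

19/35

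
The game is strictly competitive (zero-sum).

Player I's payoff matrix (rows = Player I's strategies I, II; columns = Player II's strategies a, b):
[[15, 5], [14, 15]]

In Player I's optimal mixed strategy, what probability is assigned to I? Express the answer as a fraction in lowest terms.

Row minima are 5 and 14, so Player I's maximin is 14; column maxima are 15 and 15, so Player II's minimax is 15. These differ, so the equilibrium is in mixed strategies.
Let Player I play I with probability p. Player II is indifferent when 15p + 14(1−p) = 5p + 15(1−p), giving p = 1/11.

1/11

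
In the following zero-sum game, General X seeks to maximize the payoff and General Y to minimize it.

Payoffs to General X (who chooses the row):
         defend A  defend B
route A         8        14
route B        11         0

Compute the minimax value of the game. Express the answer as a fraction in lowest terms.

Row minima are 8 and 0, so General X's maximin is 8; column maxima are 11 and 14, so General Y's minimax is 11. These differ, so the equilibrium is in mixed strategies.
Let General X play route A with probability p. General Y is indifferent when 8p + 11(1−p) = 14p, giving p = 11/17.
Let General Y play defend A with probability q. General X is indifferent when 8q + 14(1−q) = 11q, giving q = 14/17.
The value is 8·(14/17) + (14)·(3/17) = 154/17.

154/17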